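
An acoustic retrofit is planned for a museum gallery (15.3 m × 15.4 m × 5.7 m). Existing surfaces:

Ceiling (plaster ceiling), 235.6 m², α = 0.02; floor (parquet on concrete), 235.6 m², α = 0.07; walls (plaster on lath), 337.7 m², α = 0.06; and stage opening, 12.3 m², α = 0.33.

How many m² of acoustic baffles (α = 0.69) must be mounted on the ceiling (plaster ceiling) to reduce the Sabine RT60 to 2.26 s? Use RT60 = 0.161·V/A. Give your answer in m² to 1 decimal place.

Total absorption A₁ = 235.6·0.02 + 235.6·0.07 + 337.7·0.06 + 12.3·0.33
  = 4.712 + 16.492 + 20.262 + 4.059 = 45.525 m² sabins.
V = 1343.034 m³. Target absorption A₂ = 0.161 × 1343.034 / 2.26 = 95.676 sabins.
ΔA needed = 95.676 − 45.525 = 50.151 sabins.
Each m² of panel replacing the ceiling (plaster ceiling) adds (0.69 − 0.02) = 0.67 sabins.
Panel area = 50.151 / 0.67 = 74.9 m².

74.9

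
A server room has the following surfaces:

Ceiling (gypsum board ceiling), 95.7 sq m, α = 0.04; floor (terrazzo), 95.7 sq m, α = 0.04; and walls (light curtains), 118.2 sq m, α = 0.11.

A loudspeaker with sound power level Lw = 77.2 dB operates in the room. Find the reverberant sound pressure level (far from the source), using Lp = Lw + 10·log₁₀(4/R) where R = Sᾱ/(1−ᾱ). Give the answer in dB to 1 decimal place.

A = 20.658 sabins; S = 309.6 sq m.
ᾱ = 0.0667, so room constant R = A/(1−ᾱ) = 22.134 sq m.
Lp = 77.2 + 10·log₁₀(4/22.134) = 77.2 + (-7.43) = 69.8 dB.

69.8 dB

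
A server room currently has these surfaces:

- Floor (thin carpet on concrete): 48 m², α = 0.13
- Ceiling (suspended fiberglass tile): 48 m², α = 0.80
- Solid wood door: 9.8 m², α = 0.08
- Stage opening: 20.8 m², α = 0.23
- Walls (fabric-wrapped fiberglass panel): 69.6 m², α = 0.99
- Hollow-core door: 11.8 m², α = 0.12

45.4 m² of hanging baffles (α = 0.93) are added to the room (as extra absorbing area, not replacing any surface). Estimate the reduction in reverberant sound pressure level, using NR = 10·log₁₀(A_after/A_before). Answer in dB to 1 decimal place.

1.3 dB

Equivalent absorption area: A_before = 48·0.13 + 48·0.80 + 9.8·0.08 + 20.8·0.23 + 69.6·0.99 + 11.8·0.12 = 120.528 m².
Added absorption = 45.4 × 0.93 = 42.222 sabins.
A_after = 120.528 + 42.222 = 162.750 sabins.
Reduction = 10 log₁₀(A_after/A_before) = 10 log₁₀(1.3503) = 1.3 dB.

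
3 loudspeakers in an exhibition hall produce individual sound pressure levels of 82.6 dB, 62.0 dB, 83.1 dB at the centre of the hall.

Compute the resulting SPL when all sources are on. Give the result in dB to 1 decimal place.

Converting to relative power and adding: 10^(82.6/10) + 10^(62.0/10) + 10^(83.1/10) = 3.877e+08.
Combined level = 10 log₁₀(3.877e+08) = 85.9 dB.

85.9 dB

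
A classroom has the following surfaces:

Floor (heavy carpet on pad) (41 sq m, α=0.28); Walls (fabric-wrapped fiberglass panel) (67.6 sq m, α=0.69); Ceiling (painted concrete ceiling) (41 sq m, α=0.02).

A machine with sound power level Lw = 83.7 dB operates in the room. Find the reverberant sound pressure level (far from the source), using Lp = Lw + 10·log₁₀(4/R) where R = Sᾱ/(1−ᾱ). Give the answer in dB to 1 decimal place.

A = 58.944 sabins; S = 149.6 sq m.
ᾱ = 58.944/149.6 = 0.3940; R = Sᾱ/(1−ᾱ) = 58.944/(1−0.3940) = 97.267 sq m.
Lp = 83.7 + 10·log₁₀(4/97.267) = 83.7 + (-13.86) = 69.8 dB.

69.8 dB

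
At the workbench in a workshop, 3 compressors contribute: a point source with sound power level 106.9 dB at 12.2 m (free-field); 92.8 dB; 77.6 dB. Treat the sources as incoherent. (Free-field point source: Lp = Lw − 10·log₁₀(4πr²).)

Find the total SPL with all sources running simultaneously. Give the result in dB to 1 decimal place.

93.0 dB

Source at 12.2 m: Lp = 106.9 − 10·log₁₀(4π·12.2²) = 106.9 − 10·log₁₀(1870.379) = 74.2 dB.
Sum in the linear (power) domain: Σ 10^(Lᵢ/10) = 10^(74.2/10) + 10^(92.8/10) + 10^(77.6/10) = 1.989e+09.
L_total = 10·log₁₀(1.989e+09) = 93.0 dB.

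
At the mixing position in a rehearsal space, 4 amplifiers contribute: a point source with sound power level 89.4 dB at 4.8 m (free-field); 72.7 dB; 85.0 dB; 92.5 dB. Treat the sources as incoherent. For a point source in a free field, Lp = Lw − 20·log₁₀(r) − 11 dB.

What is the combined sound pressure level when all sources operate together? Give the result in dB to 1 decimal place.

Source at 4.8 m: Lp = 89.4 − 20·log₁₀(4.8) − 11 = 64.8 dB.
Σ 10^(Lᵢ/10) = 2.116e+09.
Combined level = 10 log₁₀(2.116e+09) = 93.3 dB.

93.3 dB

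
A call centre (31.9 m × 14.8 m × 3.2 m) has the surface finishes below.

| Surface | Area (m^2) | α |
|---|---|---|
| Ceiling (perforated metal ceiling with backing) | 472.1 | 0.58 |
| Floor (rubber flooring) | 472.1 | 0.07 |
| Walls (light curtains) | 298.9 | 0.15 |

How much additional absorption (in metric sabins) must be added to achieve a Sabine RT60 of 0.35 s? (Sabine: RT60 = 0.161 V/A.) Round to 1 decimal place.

A₁ = Σ Sᵢαᵢ = 472.1·0.58 + 472.1·0.07 + 298.9·0.15 = 351.700 sabins.
For T = 0.35 s, need A₂ = 0.161·V/T = 0.161·1510.784/0.35 = 694.961 sabins.
ΔA = A₂ − A₁ = 694.961 − 351.700 = 343.3 sabins.

343.3 sabins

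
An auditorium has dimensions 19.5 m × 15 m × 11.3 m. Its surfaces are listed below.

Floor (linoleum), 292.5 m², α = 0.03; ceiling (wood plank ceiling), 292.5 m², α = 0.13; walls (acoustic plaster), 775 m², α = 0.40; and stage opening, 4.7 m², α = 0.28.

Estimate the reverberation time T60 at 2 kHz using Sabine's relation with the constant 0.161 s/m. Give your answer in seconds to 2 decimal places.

1.49 sec

Summing Sᵢαᵢ: 8.775 + 38.025 + 310.000 + 1.316 → A = 358.116 sabins.
V = 19.5·15·11.3 = 3305.25 m³.
RT60 = 0.161 · V / A = 0.161 × 3305.25 / 358.116 = 1.49 s.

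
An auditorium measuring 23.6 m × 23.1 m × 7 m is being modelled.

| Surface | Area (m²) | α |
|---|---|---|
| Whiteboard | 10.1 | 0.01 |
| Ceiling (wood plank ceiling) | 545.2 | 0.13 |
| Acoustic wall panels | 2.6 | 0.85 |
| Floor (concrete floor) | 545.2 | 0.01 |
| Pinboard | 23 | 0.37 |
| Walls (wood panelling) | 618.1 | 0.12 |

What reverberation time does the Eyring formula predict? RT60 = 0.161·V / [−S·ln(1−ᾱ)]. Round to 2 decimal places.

3.63 s

S = Σ Sᵢ = 1744.2 m².
Absorption A = 10.1·0.01 + 545.2·0.13 + 2.6·0.85 + 545.2·0.01 + 23·0.37 + 618.1·0.12 = 161.321 sabins.
ᾱ = 161.321 / 1744.2 = 0.0925.
−S·ln(1−ᾱ) = −1744.2 × ln(1 − 0.0925) = 169.295.
V = 23.6 × 23.1 × 7 = 3816.12 m³.
T = 0.161·V/[−S·ln(1−ᾱ)] = 0.161·3816.12/169.295 = 3.63 s.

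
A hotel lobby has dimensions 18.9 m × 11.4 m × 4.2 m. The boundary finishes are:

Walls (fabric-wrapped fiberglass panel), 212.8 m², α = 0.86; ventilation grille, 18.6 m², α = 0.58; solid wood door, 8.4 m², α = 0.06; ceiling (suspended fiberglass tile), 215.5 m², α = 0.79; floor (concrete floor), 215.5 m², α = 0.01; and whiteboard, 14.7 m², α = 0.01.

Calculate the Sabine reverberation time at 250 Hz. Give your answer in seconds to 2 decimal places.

A = Σ Sᵢαᵢ = 212.8×0.86 + 18.6×0.58 + 8.4×0.06 + 215.5×0.79 + 215.5×0.01 + 14.7×0.01 = 366.847 sabins.
Volume V = 18.9 × 11.4 × 4.2 = 904.932 m³.
T = 0.161 V/A = 0.161·904.932/366.847 = 0.40 s.

0.40 s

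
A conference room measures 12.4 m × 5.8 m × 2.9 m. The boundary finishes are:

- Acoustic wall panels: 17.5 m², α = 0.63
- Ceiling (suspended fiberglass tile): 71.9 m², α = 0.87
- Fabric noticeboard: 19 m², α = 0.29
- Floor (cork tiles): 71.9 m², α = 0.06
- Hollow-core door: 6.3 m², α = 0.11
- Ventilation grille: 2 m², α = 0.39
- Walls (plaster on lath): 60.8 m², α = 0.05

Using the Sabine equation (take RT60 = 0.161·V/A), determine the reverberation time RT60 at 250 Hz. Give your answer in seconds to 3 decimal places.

0.382 s

A = Σ Sᵢαᵢ = 17.5×0.63 + 71.9×0.87 + 19×0.29 + 71.9×0.06 + 6.3×0.11 + 2×0.39 + 60.8×0.05 = 87.915 sabins.
V = 12.4·5.8·2.9 = 208.568 m³.
Sabine: RT60 = 0.161 × 208.568 / 87.915 = 0.382 s.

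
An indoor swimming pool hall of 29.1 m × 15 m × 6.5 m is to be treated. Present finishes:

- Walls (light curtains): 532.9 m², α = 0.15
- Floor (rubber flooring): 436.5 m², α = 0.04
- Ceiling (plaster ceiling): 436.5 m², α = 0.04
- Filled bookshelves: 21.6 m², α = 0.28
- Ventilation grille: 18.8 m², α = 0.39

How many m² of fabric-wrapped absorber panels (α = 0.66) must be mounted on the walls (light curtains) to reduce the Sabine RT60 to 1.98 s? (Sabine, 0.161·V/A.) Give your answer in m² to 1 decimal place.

200.9

A₁ = Σ Sᵢαᵢ = 532.9×0.15 + 436.5×0.04 + 436.5×0.04 + 21.6×0.28 + 18.8×0.39 = 128.235 sabins.
V = 2837.25 m³. Target absorption A₂ = 0.161 × 2837.25 / 1.98 = 230.706 sabins.
Absorption to add: 230.706 − 128.235 = 102.471 sabins.
Each m² of panel replacing the walls (light curtains) adds (0.66 − 0.15) = 0.51 sabins.
Panel area = 102.471 / 0.51 = 200.9 m².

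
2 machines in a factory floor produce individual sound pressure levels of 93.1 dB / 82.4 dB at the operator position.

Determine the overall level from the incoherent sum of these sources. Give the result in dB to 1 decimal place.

Converting to relative power and adding: 10^(93.1/10) + 10^(82.4/10) = 2.216e+09.
Combined level = 10 log₁₀(2.216e+09) = 93.5 dB.

93.5 dB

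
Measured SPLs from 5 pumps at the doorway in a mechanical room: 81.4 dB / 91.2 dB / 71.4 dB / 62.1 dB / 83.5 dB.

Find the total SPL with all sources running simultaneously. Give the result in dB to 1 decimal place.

92.3 dB

Sum in the linear (power) domain: Σ 10^(Lᵢ/10) = 10^(81.4/10) + 10^(91.2/10) + 10^(71.4/10) + 10^(62.1/10) + 10^(83.5/10) = 1.696e+09.
Combined level = 10 log₁₀(1.696e+09) = 92.3 dB.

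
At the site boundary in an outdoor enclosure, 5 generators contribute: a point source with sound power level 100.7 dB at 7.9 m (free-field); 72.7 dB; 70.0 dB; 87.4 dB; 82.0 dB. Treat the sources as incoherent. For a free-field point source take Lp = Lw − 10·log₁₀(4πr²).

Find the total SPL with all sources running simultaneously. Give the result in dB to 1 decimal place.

88.8 dB

Source at 7.9 m: Lp = 100.7 − 10·log₁₀(4π·7.9²) = 100.7 − 10·log₁₀(784.267) = 71.8 dB.
Σ 10^(Lᵢ/10) = 7.518e+08.
Combined level = 10 log₁₀(7.518e+08) = 88.8 dB.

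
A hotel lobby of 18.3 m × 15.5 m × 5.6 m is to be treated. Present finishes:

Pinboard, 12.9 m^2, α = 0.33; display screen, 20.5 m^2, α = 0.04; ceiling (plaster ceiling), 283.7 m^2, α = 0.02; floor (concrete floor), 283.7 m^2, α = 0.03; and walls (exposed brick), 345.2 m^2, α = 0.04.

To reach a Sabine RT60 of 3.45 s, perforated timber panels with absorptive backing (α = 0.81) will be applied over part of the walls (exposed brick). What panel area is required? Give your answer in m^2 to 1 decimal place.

A₁ = Σ Sᵢαᵢ = 12.9×0.33 + 20.5×0.04 + 283.7×0.02 + 283.7×0.03 + 345.2×0.04 = 33.070 sabins.
Required A₂ = 0.161·1588.44/3.45 = 74.127 sabins.
Absorption to add: 74.127 − 33.070 = 41.057 sabins.
Net gain per m^2: Δα = 0.81 − 0.04 = 0.77.
Area = ΔA/Δα = 41.057/0.77 = 53.3 m^2.

53.3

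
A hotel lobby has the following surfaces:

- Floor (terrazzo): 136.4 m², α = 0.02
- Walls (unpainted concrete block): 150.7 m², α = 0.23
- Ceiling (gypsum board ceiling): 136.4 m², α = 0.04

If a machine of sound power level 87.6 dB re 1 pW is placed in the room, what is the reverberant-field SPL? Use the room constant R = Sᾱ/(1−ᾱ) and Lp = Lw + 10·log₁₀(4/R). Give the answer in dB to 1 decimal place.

76.8 dB

Σ(Sᵢαᵢ) = 136.4×0.02 + 150.7×0.23 + 136.4×0.04 = 42.845; total area S = 423.5 m².
ᾱ = 42.845/423.5 = 0.1012; R = Sᾱ/(1−ᾱ) = 42.845/(1−0.1012) = 47.669 m².
Lp = Lw + 10 log₁₀(4/R) = 87.6 -10.76 = 76.8 dB.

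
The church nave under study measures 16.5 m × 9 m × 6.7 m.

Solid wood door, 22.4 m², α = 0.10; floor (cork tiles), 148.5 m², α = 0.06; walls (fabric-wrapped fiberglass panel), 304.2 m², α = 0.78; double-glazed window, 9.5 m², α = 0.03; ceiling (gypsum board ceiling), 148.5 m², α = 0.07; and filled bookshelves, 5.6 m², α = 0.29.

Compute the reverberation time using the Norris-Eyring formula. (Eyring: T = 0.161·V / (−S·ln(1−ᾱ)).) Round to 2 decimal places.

Total surface area S = 22.4 + 148.5 + 304.2 + 9.5 + 148.5 + 5.6 = 638.7 m².
Absorption A = 22.4·0.10 + 148.5·0.06 + 304.2·0.78 + 9.5·0.03 + 148.5·0.07 + 5.6·0.29 = 260.730 sabins.
Mean coefficient ᾱ = A/S = 0.4082.
Eyring denominator: −S ln(1−ᾱ) = 335.053.
V = 16.5 × 9 × 6.7 = 994.95 m³.
RT60 = 0.161 × 994.95 / 335.053 = 0.48 s.

0.48 s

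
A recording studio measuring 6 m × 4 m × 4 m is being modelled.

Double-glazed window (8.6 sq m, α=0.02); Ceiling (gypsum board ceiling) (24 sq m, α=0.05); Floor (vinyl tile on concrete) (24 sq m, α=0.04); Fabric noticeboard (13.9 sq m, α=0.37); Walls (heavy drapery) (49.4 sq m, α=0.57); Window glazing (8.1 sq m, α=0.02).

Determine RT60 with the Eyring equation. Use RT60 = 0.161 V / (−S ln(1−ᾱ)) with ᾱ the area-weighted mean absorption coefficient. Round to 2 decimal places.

0.37 seconds

S = Σ Sᵢ = 128.0 sq m.
Σ(Sᵢαᵢ) = 8.6×0.02 + 24×0.05 + 24×0.04 + 13.9×0.37 + 49.4×0.57 + 8.1×0.02 = 35.795.
Mean coefficient ᾱ = A/S = 0.2796.
Eyring denominator: −S ln(1−ᾱ) = 41.977.
V = 6 × 4 × 4 = 96 m³.
T = 0.161·V/[−S·ln(1−ᾱ)] = 0.161·96/41.977 = 0.37 s.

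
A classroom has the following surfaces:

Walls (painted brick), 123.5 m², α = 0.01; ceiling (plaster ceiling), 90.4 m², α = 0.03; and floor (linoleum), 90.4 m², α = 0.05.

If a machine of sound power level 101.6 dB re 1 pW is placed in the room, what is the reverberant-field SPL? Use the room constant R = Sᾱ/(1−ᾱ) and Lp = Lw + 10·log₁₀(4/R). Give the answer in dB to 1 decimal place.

Σ(Sᵢαᵢ) = 123.5·0.01 + 90.4·0.03 + 90.4·0.05 = 8.467; total area S = 304.3 m².
ᾱ = 8.467/304.3 = 0.0278; R = Sᾱ/(1−ᾱ) = 8.467/(1−0.0278) = 8.709 m².
Lp = Lw + 10 log₁₀(4/R) = 101.6 -3.38 = 98.2 dB.

98.2 dB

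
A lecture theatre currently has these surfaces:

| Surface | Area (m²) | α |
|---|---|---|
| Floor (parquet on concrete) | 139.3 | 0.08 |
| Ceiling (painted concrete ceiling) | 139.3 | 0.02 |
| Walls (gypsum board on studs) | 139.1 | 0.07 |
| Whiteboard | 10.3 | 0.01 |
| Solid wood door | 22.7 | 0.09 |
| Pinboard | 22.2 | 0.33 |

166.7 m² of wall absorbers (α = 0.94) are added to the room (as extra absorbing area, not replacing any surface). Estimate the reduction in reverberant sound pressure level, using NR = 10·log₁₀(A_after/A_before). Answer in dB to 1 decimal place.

A_before = Σ Sᵢαᵢ = 139.3×0.08 + 139.3×0.02 + 139.1×0.07 + 10.3×0.01 + 22.7×0.09 + 22.2×0.33 = 33.139 sabins.
Added absorption = 166.7 × 0.94 = 156.698 sabins.
New total A_after = 189.837 sabins.
Reduction = 10 log₁₀(A_after/A_before) = 10 log₁₀(5.7285) = 7.6 dB.

7.6 dB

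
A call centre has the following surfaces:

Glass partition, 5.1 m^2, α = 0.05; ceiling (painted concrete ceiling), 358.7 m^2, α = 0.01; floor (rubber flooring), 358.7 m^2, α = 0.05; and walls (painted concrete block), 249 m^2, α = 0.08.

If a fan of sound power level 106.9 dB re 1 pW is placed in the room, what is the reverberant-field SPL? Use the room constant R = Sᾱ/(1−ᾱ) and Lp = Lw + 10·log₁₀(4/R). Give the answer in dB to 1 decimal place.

A = 41.697 sabins; S = 971.5 m^2.
ᾱ = 41.697/971.5 = 0.0429; R = Sᾱ/(1−ᾱ) = 41.697/(1−0.0429) = 43.566 m^2.
Lp = Lw + 10 log₁₀(4/R) = 106.9 -10.37 = 96.5 dB.

96.5 dB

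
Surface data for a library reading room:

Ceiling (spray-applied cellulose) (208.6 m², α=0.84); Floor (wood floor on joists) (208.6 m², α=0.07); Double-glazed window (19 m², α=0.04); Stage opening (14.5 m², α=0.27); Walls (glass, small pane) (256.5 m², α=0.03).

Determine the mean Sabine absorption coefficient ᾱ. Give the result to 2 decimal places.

S = Σ Sᵢ = 208.6 + 208.6 + 19 + 14.5 + 256.5 = 707.2 m².
Σ(Sᵢαᵢ) = 208.6·0.84 + 208.6·0.07 + 19·0.04 + 14.5·0.27 + 256.5·0.03 = 202.196.
ᾱ = A/S = 0.29.

0.29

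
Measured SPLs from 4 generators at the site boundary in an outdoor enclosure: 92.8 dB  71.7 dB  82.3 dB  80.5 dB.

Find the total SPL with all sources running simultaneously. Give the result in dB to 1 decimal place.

Sum in the linear (power) domain: Σ 10^(Lᵢ/10) = 10^(92.8/10) + 10^(71.7/10) + 10^(82.3/10) + 10^(80.5/10) = 2.202e+09.
Back to dB: 10·log₁₀ Σ = 93.4 dB.

93.4 dB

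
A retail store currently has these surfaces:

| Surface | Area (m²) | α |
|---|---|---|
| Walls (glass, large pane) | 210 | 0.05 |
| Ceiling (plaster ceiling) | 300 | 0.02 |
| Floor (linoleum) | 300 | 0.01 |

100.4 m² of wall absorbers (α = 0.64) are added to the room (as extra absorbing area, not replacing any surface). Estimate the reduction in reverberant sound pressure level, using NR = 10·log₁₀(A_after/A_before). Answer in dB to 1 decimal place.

6.3 dB

A_before = Σ Sᵢαᵢ = 210*0.05 + 300*0.02 + 300*0.01 = 19.500 sabins.
Added absorption = 100.4 × 0.64 = 64.256 sabins.
A_after = 19.500 + 64.256 = 83.756 sabins.
NR = 10·log₁₀(83.756/19.500) = 6.3 dB.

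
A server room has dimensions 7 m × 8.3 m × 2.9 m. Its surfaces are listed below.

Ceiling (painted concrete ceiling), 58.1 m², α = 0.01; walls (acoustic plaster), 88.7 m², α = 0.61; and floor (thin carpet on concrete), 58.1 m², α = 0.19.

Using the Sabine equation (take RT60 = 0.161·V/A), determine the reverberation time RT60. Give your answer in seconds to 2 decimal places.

Total absorption A = 58.1×0.01 + 88.7×0.61 + 58.1×0.19
  = 0.581 + 54.107 + 11.039 = 65.727 m² sabins.
Room volume: 168.49 m³.
T = 0.161 V/A = 0.161·168.49/65.727 = 0.41 s.

0.41 sec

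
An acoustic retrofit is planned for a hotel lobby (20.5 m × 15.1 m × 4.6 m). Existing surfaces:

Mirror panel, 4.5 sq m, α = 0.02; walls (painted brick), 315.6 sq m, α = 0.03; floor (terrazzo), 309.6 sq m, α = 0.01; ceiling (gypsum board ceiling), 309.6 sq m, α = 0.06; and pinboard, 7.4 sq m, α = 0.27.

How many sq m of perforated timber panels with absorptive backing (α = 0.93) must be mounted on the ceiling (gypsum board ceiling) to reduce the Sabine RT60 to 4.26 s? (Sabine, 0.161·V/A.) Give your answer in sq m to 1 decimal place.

23.7

Total absorption A₁ = 4.5·0.02 + 315.6·0.03 + 309.6·0.01 + 309.6·0.06 + 7.4·0.27
  = 0.090 + 9.468 + 3.096 + 18.576 + 1.998 = 33.228 sq m sabins.
Required A₂ = 0.161·1423.93/4.26 = 53.815 sabins.
ΔA needed = 53.815 − 33.228 = 20.587 sabins.
Each sq m of panel replacing the ceiling (gypsum board ceiling) adds (0.93 − 0.06) = 0.87 sabins.
Area = ΔA/Δα = 20.587/0.87 = 23.7 sq m.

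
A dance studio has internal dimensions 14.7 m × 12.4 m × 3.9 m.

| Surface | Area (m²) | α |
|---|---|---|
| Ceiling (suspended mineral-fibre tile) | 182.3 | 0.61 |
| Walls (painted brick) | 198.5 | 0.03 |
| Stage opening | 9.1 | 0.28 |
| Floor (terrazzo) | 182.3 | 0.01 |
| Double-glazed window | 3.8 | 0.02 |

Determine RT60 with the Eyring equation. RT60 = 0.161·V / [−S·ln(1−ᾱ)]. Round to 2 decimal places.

S = Σ Sᵢ = 576.0 m².
Σ(Sᵢαᵢ) = 182.3·0.61 + 198.5·0.03 + 9.1·0.28 + 182.3·0.01 + 3.8·0.02 = 121.605.
Mean coefficient ᾱ = A/S = 0.2111.
Eyring denominator: −S ln(1−ᾱ) = 136.579.
V = 14.7 × 12.4 × 3.9 = 710.892 m³.
T = 0.161·V/[−S·ln(1−ᾱ)] = 0.161·710.892/136.579 = 0.84 s.

0.84 sec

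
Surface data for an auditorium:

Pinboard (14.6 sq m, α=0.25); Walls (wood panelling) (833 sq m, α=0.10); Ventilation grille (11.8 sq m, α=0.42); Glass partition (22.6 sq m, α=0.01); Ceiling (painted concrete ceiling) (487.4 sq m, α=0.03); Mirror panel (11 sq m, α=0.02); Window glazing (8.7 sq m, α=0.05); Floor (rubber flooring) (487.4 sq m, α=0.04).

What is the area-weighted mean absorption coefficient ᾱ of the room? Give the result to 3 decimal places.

0.068

S = Σ Sᵢ = 14.6 + 833 + 11.8 + 22.6 + 487.4 + 11 + 8.7 + 487.4 = 1876.5 sq m.
Weighted sum Σ Sα = 126.905.
ᾱ = A/S = 0.068.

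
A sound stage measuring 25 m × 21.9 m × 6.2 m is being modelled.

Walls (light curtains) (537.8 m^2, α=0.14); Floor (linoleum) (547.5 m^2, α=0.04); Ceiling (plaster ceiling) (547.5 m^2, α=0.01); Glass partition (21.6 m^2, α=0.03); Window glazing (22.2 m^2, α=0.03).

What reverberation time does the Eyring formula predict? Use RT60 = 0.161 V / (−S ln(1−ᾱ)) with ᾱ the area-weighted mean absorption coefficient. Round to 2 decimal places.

5.09 sec

Total surface area S = 537.8 + 547.5 + 547.5 + 21.6 + 22.2 = 1676.6 m^2.
Σ(Sᵢαᵢ) = 537.8×0.14 + 547.5×0.04 + 547.5×0.01 + 21.6×0.03 + 22.2×0.03 = 103.981.
Mean coefficient ᾱ = A/S = 0.0620.
−S·ln(1−ᾱ) = −1676.6 × ln(1 − 0.0620) = 107.311.
V = 25 × 21.9 × 6.2 = 3394.5 m³.
RT60 = 0.161 × 3394.5 / 107.311 = 5.09 s.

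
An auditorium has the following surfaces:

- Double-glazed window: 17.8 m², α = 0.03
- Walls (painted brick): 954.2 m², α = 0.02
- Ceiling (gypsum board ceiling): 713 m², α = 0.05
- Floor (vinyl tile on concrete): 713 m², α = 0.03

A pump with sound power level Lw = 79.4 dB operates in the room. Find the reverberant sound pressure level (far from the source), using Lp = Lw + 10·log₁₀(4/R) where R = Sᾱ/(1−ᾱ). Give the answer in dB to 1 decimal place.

A = 76.658 sabins; S = 2398.0 m².
ᾱ = 0.0320, so room constant R = A/(1−ᾱ) = 79.192 m².
Lp = Lw + 10 log₁₀(4/R) = 79.4 -12.97 = 66.4 dB.

66.4 dB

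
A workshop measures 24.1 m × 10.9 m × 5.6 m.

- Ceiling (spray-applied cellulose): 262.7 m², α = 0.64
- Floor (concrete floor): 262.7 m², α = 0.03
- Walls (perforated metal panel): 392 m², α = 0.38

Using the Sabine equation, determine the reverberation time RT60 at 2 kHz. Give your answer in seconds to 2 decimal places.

Equivalent absorption area: A = 262.7*0.64 + 262.7*0.03 + 392*0.38 = 324.969 m².
V = 24.1·10.9·5.6 = 1471.064 m³.
RT60 = 0.161 · V / A = 0.161 × 1471.064 / 324.969 = 0.73 s.

0.73 s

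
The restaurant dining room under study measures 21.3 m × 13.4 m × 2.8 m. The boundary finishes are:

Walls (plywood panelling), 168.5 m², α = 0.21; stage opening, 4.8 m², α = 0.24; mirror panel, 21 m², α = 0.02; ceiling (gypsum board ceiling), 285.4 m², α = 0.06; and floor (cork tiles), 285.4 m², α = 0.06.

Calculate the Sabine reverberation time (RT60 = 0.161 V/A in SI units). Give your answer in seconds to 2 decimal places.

Equivalent absorption area: A = 168.5×0.21 + 4.8×0.24 + 21×0.02 + 285.4×0.06 + 285.4×0.06 = 71.205 m².
Room volume: 799.176 m³.
T = 0.161 V/A = 0.161·799.176/71.205 = 1.81 s.

1.81 s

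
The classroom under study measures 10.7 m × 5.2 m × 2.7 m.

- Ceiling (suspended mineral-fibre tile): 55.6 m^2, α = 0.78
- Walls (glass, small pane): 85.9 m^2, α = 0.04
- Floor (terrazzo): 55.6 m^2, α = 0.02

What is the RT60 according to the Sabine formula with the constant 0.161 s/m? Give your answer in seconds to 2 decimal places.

Total absorption A = 55.6·0.78 + 85.9·0.04 + 55.6·0.02
  = 43.368 + 3.436 + 1.112 = 47.916 m^2 sabins.
Volume V = 10.7 × 5.2 × 2.7 = 150.228 m³.
Sabine: RT60 = 0.161 × 150.228 / 47.916 = 0.50 s.

0.50 s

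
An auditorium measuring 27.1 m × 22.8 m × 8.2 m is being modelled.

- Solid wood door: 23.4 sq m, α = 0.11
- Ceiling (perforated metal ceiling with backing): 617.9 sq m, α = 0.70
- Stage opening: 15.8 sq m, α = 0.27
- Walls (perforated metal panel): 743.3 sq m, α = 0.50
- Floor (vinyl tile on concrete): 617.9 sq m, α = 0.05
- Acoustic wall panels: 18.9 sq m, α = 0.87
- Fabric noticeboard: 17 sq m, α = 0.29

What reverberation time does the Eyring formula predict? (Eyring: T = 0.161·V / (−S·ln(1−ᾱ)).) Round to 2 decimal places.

S = Σ Sᵢ = 2054.2 sq m.
Absorption A = 23.4×0.11 + 617.9×0.70 + 15.8×0.27 + 743.3×0.50 + 617.9×0.05 + 18.9×0.87 + 17×0.29 = 863.288 sabins.
Mean coefficient ᾱ = A/S = 0.4203.
Eyring denominator: −S ln(1−ᾱ) = 1120.041.
V = 27.1 × 22.8 × 8.2 = 5066.616 m³.
T = 0.161·V/[−S·ln(1−ᾱ)] = 0.161·5066.616/1120.041 = 0.73 s.

0.73 s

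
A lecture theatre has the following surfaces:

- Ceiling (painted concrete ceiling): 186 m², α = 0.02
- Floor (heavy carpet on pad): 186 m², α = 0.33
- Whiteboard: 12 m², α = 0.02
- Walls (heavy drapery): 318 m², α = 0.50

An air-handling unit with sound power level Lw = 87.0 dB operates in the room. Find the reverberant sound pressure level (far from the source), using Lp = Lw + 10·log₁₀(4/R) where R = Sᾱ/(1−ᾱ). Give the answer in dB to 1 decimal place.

67.8 dB

Σ(Sᵢαᵢ) = 186·0.02 + 186·0.33 + 12·0.02 + 318·0.50 = 224.340; total area S = 702.0 m².
ᾱ = 224.340/702.0 = 0.3196; R = Sᾱ/(1−ᾱ) = 224.340/(1−0.3196) = 329.718 m².
Lp = 87.0 + 10·log₁₀(4/329.718) = 87.0 + (-19.16) = 67.8 dB.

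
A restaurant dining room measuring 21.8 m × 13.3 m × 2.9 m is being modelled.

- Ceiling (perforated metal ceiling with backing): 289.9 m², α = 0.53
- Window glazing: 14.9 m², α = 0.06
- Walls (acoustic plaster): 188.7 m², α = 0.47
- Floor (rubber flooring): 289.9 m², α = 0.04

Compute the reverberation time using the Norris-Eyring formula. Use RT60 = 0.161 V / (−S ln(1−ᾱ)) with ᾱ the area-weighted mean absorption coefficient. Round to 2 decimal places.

Total surface area S = 289.9 + 14.9 + 188.7 + 289.9 = 783.4 m².
Absorption A = 289.9×0.53 + 14.9×0.06 + 188.7×0.47 + 289.9×0.04 = 254.826 sabins.
Mean coefficient ᾱ = A/S = 0.3253.
−S·ln(1−ᾱ) = −783.4 × ln(1 − 0.3253) = 308.258.
V = 21.8 × 13.3 × 2.9 = 840.826 m³.
T = 0.161·V/[−S·ln(1−ᾱ)] = 0.161·840.826/308.258 = 0.44 s.

0.44 s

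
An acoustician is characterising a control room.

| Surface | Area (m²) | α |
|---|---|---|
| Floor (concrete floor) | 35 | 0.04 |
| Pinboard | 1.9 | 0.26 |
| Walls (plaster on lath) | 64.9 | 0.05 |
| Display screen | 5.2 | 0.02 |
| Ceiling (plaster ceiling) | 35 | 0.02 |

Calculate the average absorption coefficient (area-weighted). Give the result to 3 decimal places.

S = Σ Sᵢ = 35 + 1.9 + 64.9 + 5.2 + 35 = 142.0 m².
A = 35*0.04 + 1.9*0.26 + 64.9*0.05 + 5.2*0.02 + 35*0.02 = 5.943 sabins.
ᾱ = A/S = 0.042.

0.042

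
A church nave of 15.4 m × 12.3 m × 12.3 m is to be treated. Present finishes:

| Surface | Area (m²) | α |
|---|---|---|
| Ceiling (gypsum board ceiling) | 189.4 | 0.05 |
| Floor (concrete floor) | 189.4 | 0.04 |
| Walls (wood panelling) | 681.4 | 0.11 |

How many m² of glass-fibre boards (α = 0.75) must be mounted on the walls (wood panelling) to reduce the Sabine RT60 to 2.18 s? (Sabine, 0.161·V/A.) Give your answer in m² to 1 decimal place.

Summing Sᵢαᵢ: 9.470 + 7.576 + 74.954 → A₁ = 92.000 sabins.
Required A₂ = 0.161·2329.866/2.18 = 172.068 sabins.
ΔA needed = 172.068 − 92.000 = 80.068 sabins.
Each m² of panel replacing the walls (wood panelling) adds (0.75 − 0.11) = 0.64 sabins.
Area = ΔA/Δα = 80.068/0.64 = 125.1 m².

125.1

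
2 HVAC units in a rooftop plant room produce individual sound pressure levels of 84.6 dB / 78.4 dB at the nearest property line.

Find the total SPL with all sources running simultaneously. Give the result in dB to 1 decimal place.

Sum in the linear (power) domain: Σ 10^(Lᵢ/10) = 10^(84.6/10) + 10^(78.4/10) = 3.576e+08.
Back to dB: 10·log₁₀ Σ = 85.5 dB.

85.5 dB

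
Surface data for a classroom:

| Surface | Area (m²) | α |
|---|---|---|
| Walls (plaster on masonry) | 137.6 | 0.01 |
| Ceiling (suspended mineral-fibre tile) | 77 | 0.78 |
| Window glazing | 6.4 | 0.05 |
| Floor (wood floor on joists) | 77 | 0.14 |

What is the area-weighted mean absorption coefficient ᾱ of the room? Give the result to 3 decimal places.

0.243

S = Σ Sᵢ = 137.6 + 77 + 6.4 + 77 = 298.0 m².
A = 137.6*0.01 + 77*0.78 + 6.4*0.05 + 77*0.14 = 72.536 sabins.
ᾱ = 72.536 / 298.0 = 0.243.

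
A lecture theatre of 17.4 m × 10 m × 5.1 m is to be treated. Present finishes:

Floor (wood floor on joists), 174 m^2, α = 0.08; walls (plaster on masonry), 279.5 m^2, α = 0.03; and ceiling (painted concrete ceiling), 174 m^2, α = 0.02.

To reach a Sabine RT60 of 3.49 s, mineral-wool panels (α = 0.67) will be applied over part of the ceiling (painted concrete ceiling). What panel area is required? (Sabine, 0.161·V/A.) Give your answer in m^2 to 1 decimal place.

Summing Sᵢαᵢ: 13.920 + 8.385 + 3.480 → A₁ = 25.785 sabins.
V = 887.4 m³. Target absorption A₂ = 0.161 × 887.4 / 3.49 = 40.937 sabins.
ΔA needed = 40.937 − 25.785 = 15.152 sabins.
Each m^2 of panel replacing the ceiling (painted concrete ceiling) adds (0.67 − 0.02) = 0.65 sabins.
Panel area = 15.152 / 0.65 = 23.3 m^2.

23.3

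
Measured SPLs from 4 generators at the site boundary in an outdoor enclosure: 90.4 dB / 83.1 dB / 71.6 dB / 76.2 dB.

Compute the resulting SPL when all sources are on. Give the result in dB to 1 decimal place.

Converting to relative power and adding: 10^(90.4/10) + 10^(83.1/10) + 10^(71.6/10) + 10^(76.2/10) = 1.357e+09.
Back to dB: 10·log₁₀ Σ = 91.3 dB.

91.3 dB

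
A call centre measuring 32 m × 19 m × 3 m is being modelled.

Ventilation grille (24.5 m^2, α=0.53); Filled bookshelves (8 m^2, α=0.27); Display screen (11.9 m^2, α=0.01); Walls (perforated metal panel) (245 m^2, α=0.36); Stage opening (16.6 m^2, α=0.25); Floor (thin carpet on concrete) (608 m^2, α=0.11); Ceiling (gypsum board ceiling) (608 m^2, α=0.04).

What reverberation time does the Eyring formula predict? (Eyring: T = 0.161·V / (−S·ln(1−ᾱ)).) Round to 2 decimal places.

S = Σ Sᵢ = 1522.0 m^2.
Absorption A = 24.5·0.53 + 8·0.27 + 11.9·0.01 + 245·0.36 + 16.6·0.25 + 608·0.11 + 608·0.04 = 198.814 sabins.
ᾱ = 198.814 / 1522.0 = 0.1306.
−S·ln(1−ᾱ) = −1522.0 × ln(1 − 0.1306) = 213.007.
V = 32 × 19 × 3 = 1824 m³.
T = 0.161·V/[−S·ln(1−ᾱ)] = 0.161·1824/213.007 = 1.38 s.

1.38 s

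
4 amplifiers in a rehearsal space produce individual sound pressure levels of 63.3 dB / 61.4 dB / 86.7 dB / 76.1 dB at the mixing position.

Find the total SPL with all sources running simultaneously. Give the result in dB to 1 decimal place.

Σ 10^(Lᵢ/10) = 5.12e+08.
Combined level = 10 log₁₀(5.12e+08) = 87.1 dB.

87.1 dB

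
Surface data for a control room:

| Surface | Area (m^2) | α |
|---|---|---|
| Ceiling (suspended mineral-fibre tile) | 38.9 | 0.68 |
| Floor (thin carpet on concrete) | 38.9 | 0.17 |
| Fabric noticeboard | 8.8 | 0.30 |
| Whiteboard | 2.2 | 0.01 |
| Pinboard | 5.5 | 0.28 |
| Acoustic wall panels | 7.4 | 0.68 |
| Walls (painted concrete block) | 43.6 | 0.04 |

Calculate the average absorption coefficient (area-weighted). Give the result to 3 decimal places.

0.303

Total surface area S = 145.3 m^2.
A = 38.9×0.68 + 38.9×0.17 + 8.8×0.30 + 2.2×0.01 + 5.5×0.28 + 7.4×0.68 + 43.6×0.04 = 44.043 sabins.
ᾱ = 44.043 / 145.3 = 0.303.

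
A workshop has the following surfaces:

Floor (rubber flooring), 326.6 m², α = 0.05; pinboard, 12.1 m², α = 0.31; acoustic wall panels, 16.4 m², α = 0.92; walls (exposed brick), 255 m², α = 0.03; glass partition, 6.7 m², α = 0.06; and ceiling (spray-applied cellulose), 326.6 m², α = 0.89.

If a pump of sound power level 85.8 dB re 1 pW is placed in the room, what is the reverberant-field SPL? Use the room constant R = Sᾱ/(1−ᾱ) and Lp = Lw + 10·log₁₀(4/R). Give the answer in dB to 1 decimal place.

Σ(Sᵢαᵢ) = 326.6×0.05 + 12.1×0.31 + 16.4×0.92 + 255×0.03 + 6.7×0.06 + 326.6×0.89 = 333.895; total area S = 943.4 m².
ᾱ = 0.3539, so room constant R = A/(1−ᾱ) = 516.785 m².
Lp = 85.8 + 10·log₁₀(4/516.785) = 85.8 + (-21.11) = 64.7 dB.

64.7 dB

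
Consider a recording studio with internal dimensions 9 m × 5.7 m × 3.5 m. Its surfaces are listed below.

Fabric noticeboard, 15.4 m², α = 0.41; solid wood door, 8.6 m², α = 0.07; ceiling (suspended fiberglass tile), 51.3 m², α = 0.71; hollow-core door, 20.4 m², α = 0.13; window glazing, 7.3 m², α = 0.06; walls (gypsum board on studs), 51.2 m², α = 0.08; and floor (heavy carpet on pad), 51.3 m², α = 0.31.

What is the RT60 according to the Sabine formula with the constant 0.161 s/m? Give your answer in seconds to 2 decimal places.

Equivalent absorption area: A = 15.4*0.41 + 8.6*0.07 + 51.3*0.71 + 20.4*0.13 + 7.3*0.06 + 51.2*0.08 + 51.3*0.31 = 66.428 m².
Room volume: 179.55 m³.
T = 0.161 V/A = 0.161·179.55/66.428 = 0.44 s.

0.44 s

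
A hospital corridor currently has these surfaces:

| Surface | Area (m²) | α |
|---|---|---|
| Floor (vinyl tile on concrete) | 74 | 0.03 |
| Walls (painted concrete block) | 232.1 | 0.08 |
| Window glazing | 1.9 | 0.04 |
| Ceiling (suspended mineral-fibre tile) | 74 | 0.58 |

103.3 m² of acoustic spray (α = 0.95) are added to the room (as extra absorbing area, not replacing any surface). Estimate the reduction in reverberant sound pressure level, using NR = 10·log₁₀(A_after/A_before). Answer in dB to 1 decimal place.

4.0 dB

A_before = Σ Sᵢαᵢ = 74·0.03 + 232.1·0.08 + 1.9·0.04 + 74·0.58 = 63.784 sabins.
Treatment contributes 103.3·0.95 = 98.135 sabins.
New total A_after = 161.919 sabins.
Reduction = 10 log₁₀(A_after/A_before) = 10 log₁₀(2.5386) = 4.0 dB.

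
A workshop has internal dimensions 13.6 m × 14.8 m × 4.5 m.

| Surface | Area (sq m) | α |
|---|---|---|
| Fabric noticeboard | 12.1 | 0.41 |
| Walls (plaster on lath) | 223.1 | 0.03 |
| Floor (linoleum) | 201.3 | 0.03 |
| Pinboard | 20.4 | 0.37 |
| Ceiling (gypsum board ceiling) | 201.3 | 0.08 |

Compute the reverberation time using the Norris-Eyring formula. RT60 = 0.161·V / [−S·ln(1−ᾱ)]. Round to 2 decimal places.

3.42 sec

S = Σ Sᵢ = 658.2 sq m.
Σ(Sᵢαᵢ) = 12.1×0.41 + 223.1×0.03 + 201.3×0.03 + 20.4×0.37 + 201.3×0.08 = 41.345.
ᾱ = 41.345 / 658.2 = 0.0628.
−S·ln(1−ᾱ) = −658.2 × ln(1 − 0.0628) = 42.690.
V = 13.6 × 14.8 × 4.5 = 905.76 m³.
T = 0.161·V/[−S·ln(1−ᾱ)] = 0.161·905.76/42.690 = 3.42 s.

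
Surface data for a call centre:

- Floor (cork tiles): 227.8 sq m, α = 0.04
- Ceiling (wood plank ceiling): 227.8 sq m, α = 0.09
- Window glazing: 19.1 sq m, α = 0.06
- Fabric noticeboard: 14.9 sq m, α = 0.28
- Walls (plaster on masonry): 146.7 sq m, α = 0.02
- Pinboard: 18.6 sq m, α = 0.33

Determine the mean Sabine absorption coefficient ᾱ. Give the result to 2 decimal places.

S = Σ Sᵢ = 227.8 + 227.8 + 19.1 + 14.9 + 146.7 + 18.6 = 654.9 sq m.
Weighted sum Σ Sα = 44.004.
ᾱ = A/S = 0.07.

0.07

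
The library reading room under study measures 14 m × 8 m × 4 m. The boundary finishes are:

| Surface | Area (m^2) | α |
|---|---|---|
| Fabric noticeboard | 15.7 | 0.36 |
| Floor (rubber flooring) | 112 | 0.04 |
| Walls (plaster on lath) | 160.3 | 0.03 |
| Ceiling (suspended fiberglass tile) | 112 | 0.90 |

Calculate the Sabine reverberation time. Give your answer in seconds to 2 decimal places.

0.62 s

A = Σ Sᵢαᵢ = 15.7·0.36 + 112·0.04 + 160.3·0.03 + 112·0.90 = 115.741 sabins.
Room volume: 448 m³.
RT60 = 0.161 · V / A = 0.161 × 448 / 115.741 = 0.62 s.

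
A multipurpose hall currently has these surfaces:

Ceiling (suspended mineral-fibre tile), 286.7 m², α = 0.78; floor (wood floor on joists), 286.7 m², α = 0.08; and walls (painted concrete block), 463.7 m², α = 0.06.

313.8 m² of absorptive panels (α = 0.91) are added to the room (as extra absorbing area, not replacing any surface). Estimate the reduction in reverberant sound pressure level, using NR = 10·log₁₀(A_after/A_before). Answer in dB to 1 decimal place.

Summing Sᵢαᵢ: 223.626 + 22.936 + 27.822 → A_before = 274.384 sabins.
Treatment contributes 313.8·0.91 = 285.558 sabins.
A_after = 274.384 + 285.558 = 559.942 sabins.
NR = 10·log₁₀(559.942/274.384) = 3.1 dB.

3.1 dB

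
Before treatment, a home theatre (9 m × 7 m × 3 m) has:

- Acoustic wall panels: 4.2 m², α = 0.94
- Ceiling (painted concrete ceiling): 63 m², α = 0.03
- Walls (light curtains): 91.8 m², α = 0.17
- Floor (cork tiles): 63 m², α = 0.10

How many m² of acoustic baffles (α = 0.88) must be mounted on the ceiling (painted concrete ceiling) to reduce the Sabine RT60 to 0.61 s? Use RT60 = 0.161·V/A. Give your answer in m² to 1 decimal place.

26.0

Total absorption A₁ = 4.2*0.94 + 63*0.03 + 91.8*0.17 + 63*0.10
  = 3.948 + 1.890 + 15.606 + 6.300 = 27.744 m² sabins.
Required A₂ = 0.161·189/0.61 = 49.884 sabins.
Absorption to add: 49.884 − 27.744 = 22.140 sabins.
Net gain per m²: Δα = 0.88 − 0.03 = 0.85.
Panel area = 22.140 / 0.85 = 26.0 m².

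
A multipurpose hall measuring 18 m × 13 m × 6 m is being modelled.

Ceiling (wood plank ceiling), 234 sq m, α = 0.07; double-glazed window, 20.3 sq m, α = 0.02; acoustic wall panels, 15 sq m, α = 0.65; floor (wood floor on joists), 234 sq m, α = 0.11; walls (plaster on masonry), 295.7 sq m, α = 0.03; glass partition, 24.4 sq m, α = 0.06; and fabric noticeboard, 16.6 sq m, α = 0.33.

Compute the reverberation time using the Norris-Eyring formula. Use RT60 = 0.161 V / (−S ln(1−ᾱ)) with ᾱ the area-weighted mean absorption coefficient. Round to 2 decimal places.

3.18 s

S = Σ Sᵢ = 840.0 sq m.
Absorption A = 234×0.07 + 20.3×0.02 + 15×0.65 + 234×0.11 + 295.7×0.03 + 24.4×0.06 + 16.6×0.33 = 68.089 sabins.
Mean coefficient ᾱ = A/S = 0.0811.
Eyring denominator: −S ln(1−ᾱ) = 71.046.
V = 18 × 13 × 6 = 1404 m³.
T = 0.161·V/[−S·ln(1−ᾱ)] = 0.161·1404/71.046 = 3.18 s.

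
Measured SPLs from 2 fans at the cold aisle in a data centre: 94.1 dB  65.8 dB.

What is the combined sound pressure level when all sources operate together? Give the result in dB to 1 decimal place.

Converting to relative power and adding: 10^(94.1/10) + 10^(65.8/10) = 2.574e+09.
Combined level = 10 log₁₀(2.574e+09) = 94.1 dB.

94.1 dB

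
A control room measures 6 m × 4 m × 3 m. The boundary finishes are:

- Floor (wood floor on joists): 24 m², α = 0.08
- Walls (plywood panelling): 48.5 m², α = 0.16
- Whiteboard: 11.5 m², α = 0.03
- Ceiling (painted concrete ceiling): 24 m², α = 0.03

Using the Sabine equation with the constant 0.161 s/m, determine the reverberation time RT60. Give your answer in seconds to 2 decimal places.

A = Σ Sᵢαᵢ = 24×0.08 + 48.5×0.16 + 11.5×0.03 + 24×0.03 = 10.745 sabins.
V = 6·4·3 = 72 m³.
T = 0.161 V/A = 0.161·72/10.745 = 1.08 s.

1.08 seconds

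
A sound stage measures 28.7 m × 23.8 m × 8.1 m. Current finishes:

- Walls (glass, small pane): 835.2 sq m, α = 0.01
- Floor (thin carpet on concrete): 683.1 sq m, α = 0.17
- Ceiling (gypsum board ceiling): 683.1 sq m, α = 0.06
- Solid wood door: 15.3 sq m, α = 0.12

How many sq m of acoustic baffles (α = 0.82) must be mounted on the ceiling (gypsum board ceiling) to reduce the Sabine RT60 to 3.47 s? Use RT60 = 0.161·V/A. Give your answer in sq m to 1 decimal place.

117.6

A₁ = Σ Sᵢαᵢ = 835.2*0.01 + 683.1*0.17 + 683.1*0.06 + 15.3*0.12 = 167.301 sabins.
Required A₂ = 0.161·5532.786/3.47 = 256.709 sabins.
ΔA needed = 256.709 − 167.301 = 89.408 sabins.
Net gain per sq m: Δα = 0.82 − 0.06 = 0.76.
Panel area = 89.408 / 0.76 = 117.6 sq m.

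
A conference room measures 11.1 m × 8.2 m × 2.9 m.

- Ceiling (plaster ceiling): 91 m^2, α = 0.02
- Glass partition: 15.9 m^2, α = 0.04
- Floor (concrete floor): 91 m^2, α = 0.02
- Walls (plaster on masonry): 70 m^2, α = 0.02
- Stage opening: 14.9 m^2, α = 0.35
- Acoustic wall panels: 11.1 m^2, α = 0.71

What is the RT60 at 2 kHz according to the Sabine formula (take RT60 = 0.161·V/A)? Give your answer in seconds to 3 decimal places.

2.264 s

Equivalent absorption area: A = 91*0.02 + 15.9*0.04 + 91*0.02 + 70*0.02 + 14.9*0.35 + 11.1*0.71 = 18.772 m^2.
Volume V = 11.1 × 8.2 × 2.9 = 263.958 m³.
RT60 = 0.161 · V / A = 0.161 × 263.958 / 18.772 = 2.264 s.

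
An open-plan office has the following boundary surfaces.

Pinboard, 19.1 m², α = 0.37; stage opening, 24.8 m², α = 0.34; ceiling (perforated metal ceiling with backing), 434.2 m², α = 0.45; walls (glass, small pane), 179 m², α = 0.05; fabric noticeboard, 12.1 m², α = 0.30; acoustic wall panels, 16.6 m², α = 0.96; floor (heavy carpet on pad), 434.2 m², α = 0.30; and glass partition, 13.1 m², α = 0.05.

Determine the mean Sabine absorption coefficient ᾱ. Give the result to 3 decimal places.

0.327

S = Σ Sᵢ = 19.1 + 24.8 + 434.2 + 179 + 12.1 + 16.6 + 434.2 + 13.1 = 1133.1 m².
A = 19.1*0.37 + 24.8*0.34 + 434.2*0.45 + 179*0.05 + 12.1*0.30 + 16.6*0.96 + 434.2*0.30 + 13.1*0.05 = 370.320 sabins.
ᾱ = 370.320 / 1133.1 = 0.327.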